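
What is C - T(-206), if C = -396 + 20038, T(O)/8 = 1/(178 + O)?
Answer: 137496/7 ≈ 19642.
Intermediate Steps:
T(O) = 8/(178 + O)
C = 19642
C - T(-206) = 19642 - 8/(178 - 206) = 19642 - 8/(-28) = 19642 - 8*(-1)/28 = 19642 - 1*(-2/7) = 19642 + 2/7 = 137496/7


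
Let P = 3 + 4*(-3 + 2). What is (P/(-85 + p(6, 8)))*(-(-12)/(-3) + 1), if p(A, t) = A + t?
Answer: -3/71 ≈ -0.042253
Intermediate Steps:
P = -1 (P = 3 + 4*(-1) = 3 - 4 = -1)
(P/(-85 + p(6, 8)))*(-(-12)/(-3) + 1) = (-1/(-85 + (6 + 8)))*(-(-12)/(-3) + 1) = (-1/(-85 + 14))*(-(-12)*(-1)/3 + 1) = (-1/(-71))*(-3*4/3 + 1) = (-1*(-1/71))*(-4 + 1) = (1/71)*(-3) = -3/71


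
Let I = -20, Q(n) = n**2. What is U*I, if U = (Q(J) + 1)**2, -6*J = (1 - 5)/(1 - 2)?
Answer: -3380/81 ≈ -41.728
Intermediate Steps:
J = -2/3 (J = -(1 - 5)/(6*(1 - 2)) = -(-2)/(3*(-1)) = -(-2)*(-1)/3 = -1/6*4 = -2/3 ≈ -0.66667)
U = 169/81 (U = ((-2/3)**2 + 1)**2 = (4/9 + 1)**2 = (13/9)**2 = 169/81 ≈ 2.0864)
U*I = (169/81)*(-20) = -3380/81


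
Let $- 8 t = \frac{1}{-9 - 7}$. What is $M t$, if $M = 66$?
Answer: $\frac{33}{64} \approx 0.51563$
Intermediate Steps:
$t = \frac{1}{128}$ ($t = - \frac{1}{8 \left(-9 - 7\right)} = - \frac{1}{8 \left(-16\right)} = \left(- \frac{1}{8}\right) \left(- \frac{1}{16}\right) = \frac{1}{128} \approx 0.0078125$)
$M t = 66 \cdot \frac{1}{128} = \frac{33}{64}$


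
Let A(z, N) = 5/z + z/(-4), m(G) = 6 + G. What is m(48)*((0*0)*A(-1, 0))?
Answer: 0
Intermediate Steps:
A(z, N) = 5/z - z/4 (A(z, N) = 5/z + z*(-1/4) = 5/z - z/4)
m(48)*((0*0)*A(-1, 0)) = (6 + 48)*((0*0)*(5/(-1) - 1/4*(-1))) = 54*(0*(5*(-1) + 1/4)) = 54*(0*(-5 + 1/4)) = 54*(0*(-19/4)) = 54*0 = 0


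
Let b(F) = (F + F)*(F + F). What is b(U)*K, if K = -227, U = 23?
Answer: -480332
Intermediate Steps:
b(F) = 4*F**2 (b(F) = (2*F)*(2*F) = 4*F**2)
b(U)*K = (4*23**2)*(-227) = (4*529)*(-227) = 2116*(-227) = -480332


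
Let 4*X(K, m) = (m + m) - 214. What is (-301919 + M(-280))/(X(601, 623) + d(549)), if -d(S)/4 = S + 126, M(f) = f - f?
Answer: 301919/2442 ≈ 123.64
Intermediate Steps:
M(f) = 0
X(K, m) = -107/2 + m/2 (X(K, m) = ((m + m) - 214)/4 = (2*m - 214)/4 = (-214 + 2*m)/4 = -107/2 + m/2)
d(S) = -504 - 4*S (d(S) = -4*(S + 126) = -4*(126 + S) = -504 - 4*S)
(-301919 + M(-280))/(X(601, 623) + d(549)) = (-301919 + 0)/((-107/2 + (½)*623) + (-504 - 4*549)) = -301919/((-107/2 + 623/2) + (-504 - 2196)) = -301919/(258 - 2700) = -301919/(-2442) = -301919*(-1/2442) = 301919/2442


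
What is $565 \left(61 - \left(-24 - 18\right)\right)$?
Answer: $58195$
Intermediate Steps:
$565 \left(61 - \left(-24 - 18\right)\right) = 565 \left(61 - -42\right) = 565 \left(61 + 42\right) = 565 \cdot 103 = 58195$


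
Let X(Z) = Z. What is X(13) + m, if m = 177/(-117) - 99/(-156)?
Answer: 1891/156 ≈ 12.122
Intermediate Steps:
m = -137/156 (m = 177*(-1/117) - 99*(-1/156) = -59/39 + 33/52 = -137/156 ≈ -0.87821)
X(13) + m = 13 - 137/156 = 1891/156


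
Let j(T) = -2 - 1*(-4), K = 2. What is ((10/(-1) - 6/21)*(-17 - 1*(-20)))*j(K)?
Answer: -432/7 ≈ -61.714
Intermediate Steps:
j(T) = 2 (j(T) = -2 + 4 = 2)
((10/(-1) - 6/21)*(-17 - 1*(-20)))*j(K) = ((10/(-1) - 6/21)*(-17 - 1*(-20)))*2 = ((10*(-1) - 6*1/21)*(-17 + 20))*2 = ((-10 - 2/7)*3)*2 = -72/7*3*2 = -216/7*2 = -432/7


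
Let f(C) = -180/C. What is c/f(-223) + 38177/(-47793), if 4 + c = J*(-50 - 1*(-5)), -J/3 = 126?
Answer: 30206723029/1433790 ≈ 21068.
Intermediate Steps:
J = -378 (J = -3*126 = -378)
c = 17006 (c = -4 - 378*(-50 - 1*(-5)) = -4 - 378*(-50 + 5) = -4 - 378*(-45) = -4 + 17010 = 17006)
c/f(-223) + 38177/(-47793) = 17006/((-180/(-223))) + 38177/(-47793) = 17006/((-180*(-1/223))) + 38177*(-1/47793) = 17006/(180/223) - 38177/47793 = 17006*(223/180) - 38177/47793 = 1896169/90 - 38177/47793 = 30206723029/1433790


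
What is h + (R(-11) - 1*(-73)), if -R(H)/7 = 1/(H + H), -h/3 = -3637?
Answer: 241655/22 ≈ 10984.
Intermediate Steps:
h = 10911 (h = -3*(-3637) = 10911)
R(H) = -7/(2*H) (R(H) = -7/(H + H) = -7*1/(2*H) = -7/(2*H))
h + (R(-11) - 1*(-73)) = 10911 + (-7/2/(-11) - 1*(-73)) = 10911 + (-7/2*(-1/11) + 73) = 10911 + (7/22 + 73) = 10911 + 1613/22 = 241655/22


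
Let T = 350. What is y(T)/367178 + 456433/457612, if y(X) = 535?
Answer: 83918489247/84012529468 ≈ 0.99888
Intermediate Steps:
y(T)/367178 + 456433/457612 = 535/367178 + 456433/457612 = 83918489247/84012529468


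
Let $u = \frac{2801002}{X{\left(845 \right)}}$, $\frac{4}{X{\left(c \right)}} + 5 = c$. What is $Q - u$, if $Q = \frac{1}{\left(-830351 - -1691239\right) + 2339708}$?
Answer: $- \frac{1882623917410319}{3200596} \approx -5.8821 \cdot 10^{8}$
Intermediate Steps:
$Q = \frac{1}{3200596}$ ($Q = \frac{1}{\left(-830351 + 1691239\right) + 2339708} = \frac{1}{860888 + 2339708} = \frac{1}{3200596} \approx 3.1244 \cdot 10^{-7}$)
$X{\left(c \right)} = \frac{4}{-5 + c}$
$u = 588210420$ ($u = \frac{2801002}{4 \frac{1}{-5 + 845}} = \frac{2801002}{4 \cdot \frac{1}{840}} = 2801002 \frac{1}{\frac{1}{210}} = 2801002 \cdot 210 = 588210420$)
$Q - u = \frac{1}{3200596} - 588210420 = - \frac{1882623917410319}{3200596}$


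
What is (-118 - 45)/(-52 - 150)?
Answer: 163/202 ≈ 0.80693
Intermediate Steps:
(-118 - 45)/(-52 - 150) = -163/(-202) = -163*(-1/202) = 163/202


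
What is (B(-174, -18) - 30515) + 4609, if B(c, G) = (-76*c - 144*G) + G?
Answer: -10108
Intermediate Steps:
B(c, G) = -143*G - 76*c (B(c, G) = (-144*G - 76*c) + G = -143*G - 76*c)
(B(-174, -18) - 30515) + 4609 = ((-143*(-18) - 76*(-174)) - 30515) + 4609 = ((2574 + 13224) - 30515) + 4609 = (15798 - 30515) + 4609 = -14717 + 4609 = -10108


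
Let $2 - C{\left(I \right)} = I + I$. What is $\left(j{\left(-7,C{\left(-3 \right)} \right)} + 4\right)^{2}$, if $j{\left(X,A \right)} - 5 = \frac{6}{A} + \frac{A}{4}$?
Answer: $\frac{2209}{16} \approx 138.06$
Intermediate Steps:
$C{\left(I \right)} = 2 - 2 I$ ($C{\left(I \right)} = 2 - \left(I + I\right) = 2 - 2 I$)
$j{\left(X,A \right)} = 5 + \frac{6}{A} + \frac{A}{4}$ ($j{\left(X,A \right)} = 5 + \left(\frac{6}{A} + \frac{A}{4}\right) = 5 + \frac{6}{A} + \frac{A}{4}$)
$\left(j{\left(-7,C{\left(-3 \right)} \right)} + 4\right)^{2} = \left(\left(5 + \frac{6}{2 - -6} + \frac{2 - -6}{4}\right) + 4\right)^{2} = \left(\left(5 + \frac{6}{2 + 6} + \frac{2 + 6}{4}\right) + 4\right)^{2} = \left(\left(5 + \frac{6}{8} + \frac{1}{4} \cdot 8\right) + 4\right)^{2} = \left(\left(5 + 6 \cdot \frac{1}{8} + 2\right) + 4\right)^{2} = \left(\left(5 + \frac{3}{4} + 2\right) + 4\right)^{2} = \left(\frac{31}{4} + 4\right)^{2} = \left(\frac{47}{4}\right)^{2} = \frac{2209}{16}$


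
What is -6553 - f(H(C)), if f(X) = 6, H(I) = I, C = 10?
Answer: -6559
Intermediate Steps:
-6553 - f(H(C)) = -6553 - 1*6 = -6553 - 6 = -6559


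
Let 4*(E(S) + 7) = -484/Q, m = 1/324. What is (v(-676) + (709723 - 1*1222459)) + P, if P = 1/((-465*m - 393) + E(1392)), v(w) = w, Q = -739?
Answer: -16442675006936/32026277 ≈ -5.1341e+5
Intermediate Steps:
m = 1/324 ≈ 0.0030864
E(S) = -5052/739 (E(S) = -7 + (-484/(-739))/4 = -7 + (-484*(-1/739))/4 = -7 + (¼)*(484/739) = -7 + 121/739 = -5052/739)
P = -79812/32026277 (P = 1/((-465*1/324 - 393) - 5052/739) = 1/((-155/108 - 393) - 5052/739) = 1/(-42599/108 - 5052/739) = 1/(-32026277/79812) = -79812/32026277 ≈ -0.0024921)
(v(-676) + (709723 - 1*1222459)) + P = (-676 + (709723 - 1*1222459)) - 79812/32026277 = (-676 + (709723 - 1222459)) - 79812/32026277 = (-676 - 512736) - 79812/32026277 = -513412 - 79812/32026277 = -16442675006936/32026277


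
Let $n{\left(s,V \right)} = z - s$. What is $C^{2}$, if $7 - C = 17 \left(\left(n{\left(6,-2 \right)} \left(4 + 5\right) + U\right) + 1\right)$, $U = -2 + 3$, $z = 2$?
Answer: $342225$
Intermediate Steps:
$n{\left(s,V \right)} = 2 - s$
$U = 1$
$C = 585$ ($C = 7 - 17 \left(\left(\left(2 - 6\right) \left(4 + 5\right) + 1\right) + 1\right) = 7 - 17 \left(\left(\left(2 - 6\right) 9 + 1\right) + 1\right) = 7 - 17 \left(\left(\left(-4\right) 9 + 1\right) + 1\right) = 7 - 17 \left(\left(-36 + 1\right) + 1\right) = 7 - 17 \left(-35 + 1\right) = 7 - 17 \left(-34\right) = 7 - -578 = 7 + 578 = 585$)
$C^{2} = 585^{2} = 342225$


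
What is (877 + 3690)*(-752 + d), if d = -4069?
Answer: -22017507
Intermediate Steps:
(877 + 3690)*(-752 + d) = (877 + 3690)*(-752 - 4069) = 4567*(-4821) = -22017507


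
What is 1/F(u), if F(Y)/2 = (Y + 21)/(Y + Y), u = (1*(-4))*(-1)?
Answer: 4/25 ≈ 0.16000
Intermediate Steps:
u = 4 (u = -4*(-1) = 4)
F(Y) = (21 + Y)/Y (F(Y) = 2*((Y + 21)/(Y + Y)) = 2*((21 + Y)/((2*Y))) = 2*((21 + Y)*(1/(2*Y))) = 2*((21 + Y)/(2*Y)) = (21 + Y)/Y)
1/F(u) = 1/((21 + 4)/4) = 1/((¼)*25) = 1/(25/4) = 4/25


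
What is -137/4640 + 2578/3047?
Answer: 11544481/14138080 ≈ 0.81655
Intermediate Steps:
-137/4640 + 2578/3047 = 11544481/14138080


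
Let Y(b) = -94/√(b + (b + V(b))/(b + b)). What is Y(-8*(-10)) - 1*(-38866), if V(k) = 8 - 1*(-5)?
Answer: 38866 - 376*√128930/12893 ≈ 38856.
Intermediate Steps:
V(k) = 13 (V(k) = 8 + 5 = 13)
Y(b) = -94/√(b + (13 + b)/(2*b)) (Y(b) = -94/√(b + (b + 13)/(b + b)) = -94/√(b + (13 + b)/((2*b))) = -94/√(b + (13 + b)*(1/(2*b))) = -94/√(b + (13 + b)/(2*b)))
Y(-8*(-10)) - 1*(-38866) = -94*√2/√(1 + 2*(-8*(-10)) + 13/((-8*(-10)))) - 1*(-38866) = -94*√2/√(1 + 2*80 + 13/80) + 38866 = -94*√2/√(1 + 160 + 13*(1/80)) + 38866 = -94*√2/√(1 + 160 + 13/80) + 38866 = -94*√2/√(12893/80) + 38866 = -94*√2*4*√64465/12893 + 38866 = -376*√128930/12893 + 38866 = 38866 - 376*√128930/12893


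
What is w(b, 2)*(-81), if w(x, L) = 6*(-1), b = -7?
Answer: 486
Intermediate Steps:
w(x, L) = -6
w(b, 2)*(-81) = -6*(-81) = 486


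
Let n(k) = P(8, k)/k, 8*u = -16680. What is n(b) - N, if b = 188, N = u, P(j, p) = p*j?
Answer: 2093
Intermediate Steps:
P(j, p) = j*p
u = -2085 (u = (⅛)*(-16680) = -2085)
N = -2085
n(k) = 8 (n(k) = (8*k)/k = 8)
n(b) - N = 8 - 1*(-2085) = 8 + 2085 = 2093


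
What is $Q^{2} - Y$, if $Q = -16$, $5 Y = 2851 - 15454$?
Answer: $\frac{13883}{5} \approx 2776.6$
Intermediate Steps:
$Y = - \frac{12603}{5}$ ($Y = \frac{2851 - 15454}{5} = \frac{1}{5} \left(-12603\right) = - \frac{12603}{5} \approx -2520.6$)
$Q^{2} - Y = \left(-16\right)^{2} - - \frac{12603}{5} = 256 + \frac{12603}{5} = \frac{13883}{5}$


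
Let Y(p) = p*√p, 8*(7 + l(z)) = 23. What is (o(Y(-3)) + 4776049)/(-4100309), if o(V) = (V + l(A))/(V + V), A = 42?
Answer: -9552099/8200618 + 11*I*√3/196814832 ≈ -1.1648 + 9.6804e-8*I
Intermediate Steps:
l(z) = -33/8 (l(z) = -7 + (⅛)*23 = -7 + 23/8 = -33/8)
Y(p) = p^(3/2)
o(V) = (-33/8 + V)/(2*V) (o(V) = (V - 33/8)/(V + V) = (-33/8 + V)/((2*V)) = (-33/8 + V)*(1/(2*V)) = (-33/8 + V)/(2*V))
(o(Y(-3)) + 4776049)/(-4100309) = ((-33 + 8*(-3)^(3/2))/(16*((-3)^(3/2))) + 4776049)/(-4100309) = ((-33 + 8*(-3*I*√3))/(16*((-3*I*√3))) + 4776049)*(-1/4100309) = ((I*√3/9)*(-33 - 24*I*√3)/16 + 4776049)*(-1/4100309) = (I*√3*(-33 - 24*I*√3)/144 + 4776049)*(-1/4100309) = (4776049 + I*√3*(-33 - 24*I*√3)/144)*(-1/4100309) = -4776049/4100309 - I*√3*(-33 - 24*I*√3)/590444496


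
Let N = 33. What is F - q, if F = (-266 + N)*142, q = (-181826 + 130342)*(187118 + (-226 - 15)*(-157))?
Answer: 11581550134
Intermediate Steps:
q = -11581583220 (q = -51484*(187118 - 241*(-157)) = -51484*(187118 + 37837) = -51484*224955 = -11581583220)
F = -33086 (F = (-266 + 33)*142 = -233*142 = -33086)
F - q = -33086 - 1*(-11581583220) = -33086 + 11581583220 = 11581550134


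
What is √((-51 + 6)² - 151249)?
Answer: 2*I*√37306 ≈ 386.3*I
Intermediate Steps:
√((-51 + 6)² - 151249) = √((-45)² - 151249) = √(2025 - 151249) = √(-149224) = 2*I*√37306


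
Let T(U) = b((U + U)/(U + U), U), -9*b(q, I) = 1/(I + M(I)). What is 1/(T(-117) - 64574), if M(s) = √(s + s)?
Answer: -72824166909/4702547685985345 - 27*I*√26/4702547685985345 ≈ -1.5486e-5 - 2.9276e-14*I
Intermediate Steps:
M(s) = √2*√s (M(s) = √(2*s) = √2*√s)
b(q, I) = -1/(9*(I + √2*√I))
T(U) = -1/(9*U + 9*√2*√U)
1/(T(-117) - 64574) = 1/(-1/(9*(-117) + 9*√2*√(-117)) - 64574) = 1/(-1/(-1053 + 9*√2*(3*I*√13)) - 64574) = 1/(-1/(-1053 + 27*I*√26) - 64574) = 1/(-64574 - 1/(-1053 + 27*I*√26))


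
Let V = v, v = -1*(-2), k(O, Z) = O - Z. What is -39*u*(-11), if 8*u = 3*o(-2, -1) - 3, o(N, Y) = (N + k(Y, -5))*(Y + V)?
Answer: 1287/8 ≈ 160.88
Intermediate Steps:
v = 2
V = 2
o(N, Y) = (2 + Y)*(5 + N + Y) (o(N, Y) = (N + (Y - 1*(-5)))*(Y + 2) = (N + (Y + 5))*(2 + Y) = (N + (5 + Y))*(2 + Y) = (5 + N + Y)*(2 + Y) = (2 + Y)*(5 + N + Y))
u = 3/8 (u = (3*(10 + (-1)² + 2*(-2) + 7*(-1) - 2*(-1)) - 3)/8 = (3*(10 + 1 - 4 - 7 + 2) - 3)/8 = (3*2 - 3)/8 = (6 - 3)/8 = (⅛)*3 = 3/8 ≈ 0.37500)
-39*u*(-11) = -39*3/8*(-11) = -117/8*(-11) = 1287/8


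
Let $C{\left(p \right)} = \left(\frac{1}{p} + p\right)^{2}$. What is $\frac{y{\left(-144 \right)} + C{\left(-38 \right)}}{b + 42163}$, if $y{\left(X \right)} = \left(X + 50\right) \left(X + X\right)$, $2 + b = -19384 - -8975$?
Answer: $\frac{41179993}{45849888} \approx 0.89815$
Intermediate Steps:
$C{\left(p \right)} = \left(p + \frac{1}{p}\right)^{2}$
$b = -10411$ ($b = -2 - 10409 = -10411$)
$y{\left(X \right)} = 2 X \left(50 + X\right)$ ($y{\left(X \right)} = \left(50 + X\right) 2 X = 2 X \left(50 + X\right)$)
$\frac{y{\left(-144 \right)} + C{\left(-38 \right)}}{b + 42163} = \frac{2 \left(-144\right) \left(50 - 144\right) + \frac{\left(1 + \left(-38\right)^{2}\right)^{2}}{1444}}{-10411 + 42163} = \frac{2 \left(-144\right) \left(-94\right) + \frac{\left(1 + 1444\right)^{2}}{1444}}{31752} = \left(27072 + \frac{1445^{2}}{1444}\right) \frac{1}{31752} = \left(27072 + \frac{1}{1444} \cdot 2088025\right) \frac{1}{31752} = \left(27072 + \frac{2088025}{1444}\right) \frac{1}{31752} = \frac{41179993}{1444} \cdot \frac{1}{31752} = \frac{41179993}{45849888}$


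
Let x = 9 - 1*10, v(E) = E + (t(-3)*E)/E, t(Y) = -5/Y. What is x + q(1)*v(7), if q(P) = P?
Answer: 23/3 ≈ 7.6667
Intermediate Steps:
v(E) = 5/3 + E (v(E) = E + ((-5/(-3))*E)/E = E + ((-5*(-⅓))*E)/E = E + (5*E/3)/E = E + 5/3 = 5/3 + E)
x = -1 (x = 9 - 10 = -1)
x + q(1)*v(7) = -1 + 1*(5/3 + 7) = -1 + 1*(26/3) = -1 + 26/3 = 23/3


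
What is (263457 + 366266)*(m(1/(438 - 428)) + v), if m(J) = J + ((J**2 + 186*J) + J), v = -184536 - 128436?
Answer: -19707382166637/100 ≈ -1.9707e+11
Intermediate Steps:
v = -312972
m(J) = J**2 + 188*J (m(J) = J + (J**2 + 187*J) = J**2 + 188*J)
(263457 + 366266)*(m(1/(438 - 428)) + v) = (263457 + 366266)*((188 + 1/(438 - 428))/(438 - 428) - 312972) = 629723*((188 + 1/10)/10 - 312972) = 629723*((1/10)*(1881/10) - 312972) = 629723*(1881/100 - 312972) = 629723*(-31295319/100) = -19707382166637/100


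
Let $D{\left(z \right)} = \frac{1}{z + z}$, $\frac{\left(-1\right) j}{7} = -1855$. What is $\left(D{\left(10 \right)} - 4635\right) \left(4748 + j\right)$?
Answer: $- \frac{1643831367}{20} \approx -8.2192 \cdot 10^{7}$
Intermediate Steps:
$j = 12985$ ($j = \left(-7\right) \left(-1855\right) = 12985$)
$D{\left(z \right)} = \frac{1}{2 z}$
$\left(D{\left(10 \right)} - 4635\right) \left(4748 + j\right) = \left(\frac{1}{2 \cdot 10} - 4635\right) \left(4748 + 12985\right) = \left(\frac{1}{2} \cdot \frac{1}{10} - 4635\right) 17733 = \left(\frac{1}{20} - 4635\right) 17733 = \left(- \frac{92699}{20}\right) 17733 = - \frac{1643831367}{20}$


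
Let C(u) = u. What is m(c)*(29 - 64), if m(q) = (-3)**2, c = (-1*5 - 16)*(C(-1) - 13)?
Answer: -315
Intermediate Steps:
c = 294 (c = (-1*5 - 16)*(-1 - 13) = (-5 - 16)*(-14) = -21*(-14) = 294)
m(q) = 9
m(c)*(29 - 64) = 9*(29 - 64) = 9*(-35) = -315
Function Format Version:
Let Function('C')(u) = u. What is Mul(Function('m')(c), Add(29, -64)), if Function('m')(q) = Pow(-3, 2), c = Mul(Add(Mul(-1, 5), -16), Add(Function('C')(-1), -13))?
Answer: -315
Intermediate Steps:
c = 294 (c = Mul(Add(Mul(-1, 5), -16), Add(-1, -13)) = Mul(Add(-5, -16), -14) = Mul(-21, -14) = 294)
Function('m')(q) = 9
Mul(Function('m')(c), Add(29, -64)) = Mul(9, Add(29, -64)) = Mul(9, -35) = -315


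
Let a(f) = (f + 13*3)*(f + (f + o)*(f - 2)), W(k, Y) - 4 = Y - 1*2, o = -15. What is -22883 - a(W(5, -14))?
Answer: -32765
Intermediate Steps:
W(k, Y) = 2 + Y (W(k, Y) = 4 + (Y - 1*2) = 4 + (Y - 2) = 4 + (-2 + Y) = 2 + Y)
a(f) = (39 + f)*(f + (-15 + f)*(-2 + f)) (a(f) = (f + 13*3)*(f + (f - 15)*(f - 2)) = (f + 39)*(f + (-15 + f)*(-2 + f)) = (39 + f)*(f + (-15 + f)*(-2 + f)))
-22883 - a(W(5, -14)) = -22883 - (1170 + (2 - 14)³ - 594*(2 - 14) + 23*(2 - 14)²) = -22883 - (1170 + (-12)³ - 594*(-12) + 23*(-12)²) = -22883 - (1170 - 1728 + 7128 + 23*144) = -22883 - (1170 - 1728 + 7128 + 3312) = -22883 - 1*9882 = -22883 - 9882 = -32765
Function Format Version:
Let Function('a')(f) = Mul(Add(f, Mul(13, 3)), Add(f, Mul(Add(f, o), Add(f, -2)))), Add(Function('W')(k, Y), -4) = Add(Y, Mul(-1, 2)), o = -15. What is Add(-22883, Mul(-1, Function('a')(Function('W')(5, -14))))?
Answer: -32765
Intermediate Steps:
Function('W')(k, Y) = Add(2, Y) (Function('W')(k, Y) = Add(4, Add(Y, Mul(-1, 2))) = Add(4, Add(Y, -2)) = Add(4, Add(-2, Y)) = Add(2, Y))
Function('a')(f) = Mul(Add(39, f), Add(f, Mul(Add(-15, f), Add(-2, f)))) (Function('a')(f) = Mul(Add(f, Mul(13, 3)), Add(f, Mul(Add(f, -15), Add(f, -2)))) = Mul(Add(f, 39), Add(f, Mul(Add(-15, f), Add(-2, f)))) = Mul(Add(39, f), Add(f, Mul(Add(-15, f), Add(-2, f)))))
Add(-22883, Mul(-1, Function('a')(Function('W')(5, -14)))) = Add(-22883, Mul(-1, Add(1170, Pow(Add(2, -14), 3), Mul(-594, Add(2, -14)), Mul(23, Pow(Add(2, -14), 2))))) = Add(-22883, Mul(-1, Add(1170, Pow(-12, 3), Mul(-594, -12), Mul(23, Pow(-12, 2))))) = Add(-22883, Mul(-1, Add(1170, -1728, 7128, Mul(23, 144)))) = Add(-22883, Mul(-1, Add(1170, -1728, 7128, 3312))) = Add(-22883, Mul(-1, 9882)) = Add(-22883, -9882) = -32765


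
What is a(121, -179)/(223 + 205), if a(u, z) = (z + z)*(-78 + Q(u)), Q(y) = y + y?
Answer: -14678/107 ≈ -137.18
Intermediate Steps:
Q(y) = 2*y
a(u, z) = 2*z*(-78 + 2*u) (a(u, z) = (z + z)*(-78 + 2*u) = (2*z)*(-78 + 2*u) = 2*z*(-78 + 2*u))
a(121, -179)/(223 + 205) = (4*(-179)*(-39 + 121))/(223 + 205) = (4*(-179)*82)/428 = (1/428)*(-58712) = -14678/107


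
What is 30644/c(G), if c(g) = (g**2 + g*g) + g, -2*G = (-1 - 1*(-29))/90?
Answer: -62054100/217 ≈ -2.8596e+5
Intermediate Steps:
G = -7/45 (G = -(-1 - 1*(-29))/(2*90) = -(-1 + 29)/(2*90) = -14/90 = -1/2*14/45 = -7/45 ≈ -0.15556)
c(g) = g + 2*g**2 (c(g) = (g**2 + g**2) + g = 2*g**2 + g = g + 2*g**2)
30644/c(G) = 30644/((-7*(1 + 2*(-7/45))/45)) = 30644/((-7*(1 - 14/45)/45)) = 30644/((-7/45*31/45)) = 30644/(-217/2025) = 30644*(-2025/217) = -62054100/217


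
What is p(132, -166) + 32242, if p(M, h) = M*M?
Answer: 49666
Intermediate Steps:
p(M, h) = M²
p(132, -166) + 32242 = 132² + 32242 = 17424 + 32242 = 49666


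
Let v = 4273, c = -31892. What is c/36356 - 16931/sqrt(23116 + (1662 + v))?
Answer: -7973/9089 - 16931*sqrt(29051)/29051 ≈ -100.21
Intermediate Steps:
c/36356 - 16931/sqrt(23116 + (1662 + v)) = -31892/36356 - 16931/sqrt(23116 + (1662 + 4273)) = -31892*1/36356 - 16931/sqrt(23116 + 5935) = -7973/9089 - 16931*sqrt(29051)/29051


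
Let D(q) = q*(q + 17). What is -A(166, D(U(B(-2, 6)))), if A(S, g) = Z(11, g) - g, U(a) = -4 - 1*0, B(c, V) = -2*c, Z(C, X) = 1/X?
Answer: -2703/52 ≈ -51.981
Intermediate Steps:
U(a) = -4 (U(a) = -4 + 0 = -4)
D(q) = q*(17 + q)
A(S, g) = 1/g - g
-A(166, D(U(B(-2, 6)))) = -(1/(-4*(17 - 4)) - (-4)*(17 - 4)) = -(1/(-4*13) - (-4)*13) = -(1/(-52) - 1*(-52)) = -(-1/52 + 52) = -1*2703/52 = -2703/52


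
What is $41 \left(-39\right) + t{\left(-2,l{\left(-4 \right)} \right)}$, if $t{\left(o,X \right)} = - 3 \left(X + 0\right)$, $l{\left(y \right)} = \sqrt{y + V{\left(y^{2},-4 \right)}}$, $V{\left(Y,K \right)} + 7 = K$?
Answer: $-1599 - 3 i \sqrt{15} \approx -1599.0 - 11.619 i$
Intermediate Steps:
$V{\left(Y,K \right)} = -7 + K$
$l{\left(y \right)} = \sqrt{-11 + y}$ ($l{\left(y \right)} = \sqrt{y - 11} = \sqrt{-11 + y}$)
$t{\left(o,X \right)} = - 3 X$
$41 \left(-39\right) + t{\left(-2,l{\left(-4 \right)} \right)} = 41 \left(-39\right) - 3 \sqrt{-11 - 4} = -1599 - 3 \sqrt{-15} = -1599 - 3 i \sqrt{15}$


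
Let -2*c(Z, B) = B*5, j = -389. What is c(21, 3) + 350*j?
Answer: -272315/2 ≈ -1.3616e+5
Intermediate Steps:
c(Z, B) = -5*B/2 (c(Z, B) = -B*5/2 = -5*B/2)
c(21, 3) + 350*j = -5/2*3 + 350*(-389) = -15/2 - 136150 = -272315/2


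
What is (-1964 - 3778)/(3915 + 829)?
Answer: -2871/2372 ≈ -1.2104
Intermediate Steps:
(-1964 - 3778)/(3915 + 829) = -5742/4744 = -5742*1/4744 = -2871/2372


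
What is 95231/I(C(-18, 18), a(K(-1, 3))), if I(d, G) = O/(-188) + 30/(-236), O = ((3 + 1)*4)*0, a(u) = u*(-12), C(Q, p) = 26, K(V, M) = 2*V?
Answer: -11237258/15 ≈ -7.4915e+5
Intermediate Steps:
a(u) = -12*u
O = 0 (O = (4*4)*0 = 16*0 = 0)
I(d, G) = -15/118 (I(d, G) = 0/(-188) + 30/(-236) = 0*(-1/188) + 30*(-1/236) = 0 - 15/118 = -15/118)
95231/I(C(-18, 18), a(K(-1, 3))) = 95231/(-15/118) = 95231*(-118/15) = -11237258/15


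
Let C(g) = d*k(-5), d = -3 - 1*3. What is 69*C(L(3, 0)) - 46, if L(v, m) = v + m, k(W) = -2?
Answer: 782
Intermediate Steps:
L(v, m) = m + v
d = -6 (d = -3 - 3 = -6)
C(g) = 12 (C(g) = -6*(-2) = 12)
69*C(L(3, 0)) - 46 = 69*12 - 46 = 828 - 46 = 782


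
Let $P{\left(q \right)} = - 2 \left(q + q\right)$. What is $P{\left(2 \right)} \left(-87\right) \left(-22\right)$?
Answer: $-15312$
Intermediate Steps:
$P{\left(q \right)} = - 4 q$ ($P{\left(q \right)} = - 2 \cdot 2 q = - 4 q$)
$P{\left(2 \right)} \left(-87\right) \left(-22\right) = \left(-4\right) 2 \left(-87\right) \left(-22\right) = \left(-8\right) \left(-87\right) \left(-22\right) = 696 \left(-22\right) = -15312$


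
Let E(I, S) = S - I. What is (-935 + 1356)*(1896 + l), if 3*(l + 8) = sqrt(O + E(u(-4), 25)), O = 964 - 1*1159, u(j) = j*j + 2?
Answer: 794848 + 842*I*sqrt(47)/3 ≈ 7.9485e+5 + 1924.2*I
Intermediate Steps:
u(j) = 2 + j**2 (u(j) = j**2 + 2 = 2 + j**2)
O = -195 (O = 964 - 1159 = -195)
l = -8 + 2*I*sqrt(47)/3 (l = -8 + sqrt(-195 + (25 - (2 + (-4)**2)))/3 = -8 + sqrt(-195 + (25 - (2 + 16)))/3 = -8 + sqrt(-195 + (25 - 1*18))/3 = -8 + sqrt(-195 + (25 - 18))/3 = -8 + sqrt(-195 + 7)/3 = -8 + sqrt(-188)/3 = -8 + (2*I*sqrt(47))/3 = -8 + 2*I*sqrt(47)/3 ≈ -8.0 + 4.5704*I)
(-935 + 1356)*(1896 + l) = (-935 + 1356)*(1896 + (-8 + 2*I*sqrt(47)/3)) = 421*(1888 + 2*I*sqrt(47)/3) = 794848 + 842*I*sqrt(47)/3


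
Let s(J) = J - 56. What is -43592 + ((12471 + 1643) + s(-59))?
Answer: -29593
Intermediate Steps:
s(J) = -56 + J
-43592 + ((12471 + 1643) + s(-59)) = -43592 + ((12471 + 1643) + (-56 - 59)) = -43592 + (14114 - 115) = -43592 + 13999 = -29593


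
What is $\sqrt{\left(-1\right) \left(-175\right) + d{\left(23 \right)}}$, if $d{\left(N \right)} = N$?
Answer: $3 \sqrt{22} \approx 14.071$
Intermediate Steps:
$\sqrt{\left(-1\right) \left(-175\right) + d{\left(23 \right)}} = \sqrt{\left(-1\right) \left(-175\right) + 23} = \sqrt{175 + 23} = \sqrt{198} = 3 \sqrt{22}$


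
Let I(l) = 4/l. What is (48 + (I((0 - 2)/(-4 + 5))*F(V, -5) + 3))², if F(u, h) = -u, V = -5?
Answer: 1681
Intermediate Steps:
(48 + (I((0 - 2)/(-4 + 5))*F(V, -5) + 3))² = (48 + ((4/(((0 - 2)/(-4 + 5))))*(-1*(-5)) + 3))² = (48 + ((4/((-2/1)))*5 + 3))² = (48 + ((4/((-2*1)))*5 + 3))² = (48 + ((4/(-2))*5 + 3))² = (48 + ((4*(-½))*5 + 3))² = (48 + (-2*5 + 3))² = (48 + (-10 + 3))² = (48 - 7)² = 41² = 1681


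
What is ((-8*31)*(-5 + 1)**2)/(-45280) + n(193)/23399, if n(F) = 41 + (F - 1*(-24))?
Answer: 3266546/33109585 ≈ 0.098659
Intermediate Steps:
n(F) = 65 + F (n(F) = 41 + (F + 24) = 41 + (24 + F) = 65 + F)
((-8*31)*(-5 + 1)**2)/(-45280) + n(193)/23399 = ((-8*31)*(-5 + 1)**2)/(-45280) + (65 + 193)/23399 = -248*(-4)**2*(-1/45280) + 258*(1/23399) = -248*16*(-1/45280) + 258/23399 = -3968*(-1/45280) + 258/23399 = 124/1415 + 258/23399 = 3266546/33109585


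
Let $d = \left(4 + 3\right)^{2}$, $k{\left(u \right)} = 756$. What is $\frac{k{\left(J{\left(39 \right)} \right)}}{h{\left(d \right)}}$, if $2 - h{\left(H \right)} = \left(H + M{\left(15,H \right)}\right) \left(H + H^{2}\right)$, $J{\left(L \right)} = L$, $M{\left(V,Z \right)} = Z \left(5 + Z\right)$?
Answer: $- \frac{63}{550229} \approx -0.0001145$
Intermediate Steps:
$d = 49$ ($d = 7^{2} = 49$)
$h{\left(H \right)} = 2 - \left(H + H^{2}\right) \left(H + H \left(5 + H\right)\right)$ ($h{\left(H \right)} = 2 - \left(H + H \left(5 + H\right)\right) \left(H + H^{2}\right) = 2 - \left(H + H^{2}\right) \left(H + H \left(5 + H\right)\right)$)
$\frac{k{\left(J{\left(39 \right)} \right)}}{h{\left(d \right)}} = \frac{756}{2 - 49^{4} - 7 \cdot 49^{3} - 6 \cdot 49^{2}} = \frac{756}{2 - 5764801 - 823543 - 14406} = \frac{756}{-6602748} = 756 \left(- \frac{1}{6602748}\right) = - \frac{63}{550229}$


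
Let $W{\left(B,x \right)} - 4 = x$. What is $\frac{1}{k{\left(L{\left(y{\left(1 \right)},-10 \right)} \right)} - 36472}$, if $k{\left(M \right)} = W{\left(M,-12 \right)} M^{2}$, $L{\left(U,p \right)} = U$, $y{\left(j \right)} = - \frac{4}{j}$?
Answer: $- \frac{1}{36600} \approx -2.7322 \cdot 10^{-5}$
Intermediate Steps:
$W{\left(B,x \right)} = 4 + x$
$k{\left(M \right)} = - 8 M^{2}$ ($k{\left(M \right)} = \left(4 - 12\right) M^{2} = - 8 M^{2}$)
$\frac{1}{k{\left(L{\left(y{\left(1 \right)},-10 \right)} \right)} - 36472} = \frac{1}{- 8 \left(- \frac{4}{1}\right)^{2} - 36472} = \frac{1}{- 8 \left(\left(-4\right) 1\right)^{2} - 36472} = \frac{1}{- 8 \left(-4\right)^{2} - 36472} = \frac{1}{\left(-8\right) 16 - 36472} = \frac{1}{-128 - 36472} = \frac{1}{-36600} = - \frac{1}{36600}$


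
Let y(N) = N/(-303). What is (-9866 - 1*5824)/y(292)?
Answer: 2377035/146 ≈ 16281.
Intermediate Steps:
y(N) = -N/303 (y(N) = N*(-1/303) = -N/303)
(-9866 - 1*5824)/y(292) = (-9866 - 1*5824)/((-1/303*292)) = (-9866 - 5824)/(-292/303) = -15690*(-303/292) = 2377035/146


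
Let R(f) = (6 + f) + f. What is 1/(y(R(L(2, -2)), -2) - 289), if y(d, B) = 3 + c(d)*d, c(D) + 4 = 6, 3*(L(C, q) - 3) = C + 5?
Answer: -3/758 ≈ -0.0039578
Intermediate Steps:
L(C, q) = 14/3 + C/3 (L(C, q) = 3 + (C + 5)/3 = 3 + (5 + C)/3 = 3 + (5/3 + C/3) = 14/3 + C/3)
c(D) = 2 (c(D) = -4 + 6 = 2)
R(f) = 6 + 2*f
y(d, B) = 3 + 2*d
1/(y(R(L(2, -2)), -2) - 289) = 1/((3 + 2*(6 + 2*(14/3 + (⅓)*2))) - 289) = 1/((3 + 2*(6 + 2*(14/3 + ⅔))) - 289) = 1/((3 + 2*(6 + 2*(16/3))) - 289) = 1/((3 + 2*(6 + 32/3)) - 289) = 1/((3 + 2*(50/3)) - 289) = 1/((3 + 100/3) - 289) = 1/(109/3 - 289) = 1/(-758/3) = -3/758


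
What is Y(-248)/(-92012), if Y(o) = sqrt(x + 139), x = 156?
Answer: -sqrt(295)/92012 ≈ -0.00018667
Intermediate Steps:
Y(o) = sqrt(295) (Y(o) = sqrt(156 + 139) = sqrt(295))
Y(-248)/(-92012) = sqrt(295)/(-92012) = sqrt(295)*(-1/92012) = -sqrt(295)/92012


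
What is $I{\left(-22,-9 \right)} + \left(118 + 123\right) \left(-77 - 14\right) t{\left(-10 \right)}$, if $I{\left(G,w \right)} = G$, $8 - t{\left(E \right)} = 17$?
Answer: $197357$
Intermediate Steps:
$t{\left(E \right)} = -9$ ($t{\left(E \right)} = 8 - 17 = -9$)
$I{\left(-22,-9 \right)} + \left(118 + 123\right) \left(-77 - 14\right) t{\left(-10 \right)} = -22 + \left(118 + 123\right) \left(-77 - 14\right) \left(-9\right) = -22 + 241 \left(-91\right) \left(-9\right) = -22 - -197379 = -22 + 197379 = 197357$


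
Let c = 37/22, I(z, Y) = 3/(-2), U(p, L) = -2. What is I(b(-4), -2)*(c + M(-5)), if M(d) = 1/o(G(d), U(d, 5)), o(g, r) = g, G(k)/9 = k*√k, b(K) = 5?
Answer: -111/44 - I*√5/150 ≈ -2.5227 - 0.014907*I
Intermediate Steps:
G(k) = 9*k^(3/2) (G(k) = 9*(k*√k) = 9*k^(3/2))
I(z, Y) = -3/2 (I(z, Y) = 3*(-½) = -3/2)
M(d) = 1/(9*d^(3/2))
c = 37/22 (c = 37*(1/22) = 37/22 ≈ 1.6818)
I(b(-4), -2)*(c + M(-5)) = -3*(37/22 + 1/(9*(-5)^(3/2)))/2 = -3*(37/22 + (I*√5/25)/9)/2 = -3*(37/22 + I*√5/225)/2 = -111/44 - I*√5/150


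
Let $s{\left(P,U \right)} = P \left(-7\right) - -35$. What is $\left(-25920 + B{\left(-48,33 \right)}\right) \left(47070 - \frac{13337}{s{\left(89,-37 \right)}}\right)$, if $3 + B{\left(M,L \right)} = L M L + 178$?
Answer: $- \frac{2160329504449}{588} \approx -3.674 \cdot 10^{9}$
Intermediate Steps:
$s{\left(P,U \right)} = 35 - 7 P$ ($s{\left(P,U \right)} = - 7 P + 35 = 35 - 7 P$)
$B{\left(M,L \right)} = 175 + M L^{2}$ ($B{\left(M,L \right)} = -3 + \left(L M L + 178\right) = -3 + \left(M L^{2} + 178\right) = -3 + \left(178 + M L^{2}\right) = 175 + M L^{2}$)
$\left(-25920 + B{\left(-48,33 \right)}\right) \left(47070 - \frac{13337}{s{\left(89,-37 \right)}}\right) = \left(-25920 + \left(175 - 48 \cdot 33^{2}\right)\right) \left(47070 - \frac{13337}{35 - 623}\right) = \left(-25920 + \left(175 - 52272\right)\right) \left(47070 - \frac{13337}{35 - 623}\right) = \left(-25920 + \left(175 - 52272\right)\right) \left(47070 - \frac{13337}{-588}\right) = \left(-25920 - 52097\right) \left(47070 - - \frac{13337}{588}\right) = - 78017 \left(47070 + \frac{13337}{588}\right) = \left(-78017\right) \frac{27690497}{588} = - \frac{2160329504449}{588}$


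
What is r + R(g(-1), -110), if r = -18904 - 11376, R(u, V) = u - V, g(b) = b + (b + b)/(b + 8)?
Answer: -211199/7 ≈ -30171.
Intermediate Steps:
g(b) = b + 2*b/(8 + b) (g(b) = b + (2*b)/(8 + b) = b + 2*b/(8 + b))
r = -30280
r + R(g(-1), -110) = -30280 + (-(10 - 1)/(8 - 1) - 1*(-110)) = -30280 + (-1*9/7 + 110) = -30280 + (-1*⅐*9 + 110) = -30280 + (-9/7 + 110) = -30280 + 761/7 = -211199/7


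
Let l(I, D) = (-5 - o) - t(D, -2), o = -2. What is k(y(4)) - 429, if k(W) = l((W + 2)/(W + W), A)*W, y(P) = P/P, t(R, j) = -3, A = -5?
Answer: -429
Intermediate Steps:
y(P) = 1
l(I, D) = 0 (l(I, D) = (-5 - 1*(-2)) - 1*(-3) = (-5 + 2) + 3 = -3 + 3 = 0)
k(W) = 0 (k(W) = 0*W = 0)
k(y(4)) - 429 = 0 - 429 = -429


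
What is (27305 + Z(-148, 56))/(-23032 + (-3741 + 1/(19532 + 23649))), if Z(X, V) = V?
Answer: -1181475341/1156084912 ≈ -1.0220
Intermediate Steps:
(27305 + Z(-148, 56))/(-23032 + (-3741 + 1/(19532 + 23649))) = (27305 + 56)/(-23032 + (-3741 + 1/(19532 + 23649))) = 27361/(-23032 + (-3741 + 1/43181)) = 27361/(-23032 - 161540120/43181) = 27361/(-1156084912/43181) = 27361*(-43181/1156084912) = -1181475341/1156084912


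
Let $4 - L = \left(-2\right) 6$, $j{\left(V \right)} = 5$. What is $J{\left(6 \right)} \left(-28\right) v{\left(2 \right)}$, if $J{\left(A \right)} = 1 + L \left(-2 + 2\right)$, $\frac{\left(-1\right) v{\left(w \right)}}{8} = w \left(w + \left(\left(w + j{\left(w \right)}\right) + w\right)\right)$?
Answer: $4928$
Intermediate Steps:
$L = 16$ ($L = 4 - \left(-2\right) 6 = 4 - -12 = 4 + 12 = 16$)
$v{\left(w \right)} = - 8 w \left(5 + 3 w\right)$ ($v{\left(w \right)} = - 8 w \left(w + \left(\left(w + 5\right) + w\right)\right) = - 8 w \left(w + \left(\left(5 + w\right) + w\right)\right) = - 8 w \left(w + \left(5 + 2 w\right)\right) = - 8 w \left(5 + 3 w\right)$)
$J{\left(A \right)} = 1$ ($J{\left(A \right)} = 1 + 16 \left(-2 + 2\right) = 1 + 16 \cdot 0 = 1 + 0 = 1$)
$J{\left(6 \right)} \left(-28\right) v{\left(2 \right)} = 1 \left(-28\right) \left(\left(-8\right) 2 \left(5 + 3 \cdot 2\right)\right) = - 28 \left(\left(-8\right) 2 \left(5 + 6\right)\right) = - 28 \left(\left(-8\right) 2 \cdot 11\right) = \left(-28\right) \left(-176\right) = 4928$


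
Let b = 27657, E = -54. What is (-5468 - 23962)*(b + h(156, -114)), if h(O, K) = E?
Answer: -812356290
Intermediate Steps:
h(O, K) = -54
(-5468 - 23962)*(b + h(156, -114)) = (-5468 - 23962)*(27657 - 54) = -29430*27603 = -812356290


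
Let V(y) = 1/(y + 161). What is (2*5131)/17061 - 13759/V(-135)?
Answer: -6103289512/17061 ≈ -3.5773e+5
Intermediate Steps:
V(y) = 1/(161 + y)
(2*5131)/17061 - 13759/V(-135) = (2*5131)/17061 - 13759/(1/(161 - 135)) = 10262*(1/17061) - 13759/(1/26) = 10262/17061 - 13759/1/26 = 10262/17061 - 13759*26 = 10262/17061 - 357734 = -6103289512/17061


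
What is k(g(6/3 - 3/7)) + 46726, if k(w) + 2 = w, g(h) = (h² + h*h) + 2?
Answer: 2289816/49 ≈ 46731.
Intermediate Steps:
g(h) = 2 + 2*h² (g(h) = (h² + h²) + 2 = 2*h² + 2 = 2 + 2*h²)
k(w) = -2 + w
k(g(6/3 - 3/7)) + 46726 = (-2 + (2 + 2*(6/3 - 3/7)²)) + 46726 = (-2 + (2 + 2*(6*(⅓) - 3*⅐)²)) + 46726 = (-2 + (2 + 2*(2 - 3/7)²)) + 46726 = (-2 + (2 + 2*(11/7)²)) + 46726 = (-2 + (2 + 2*(121/49))) + 46726 = (-2 + (2 + 242/49)) + 46726 = (-2 + 340/49) + 46726 = 242/49 + 46726 = 2289816/49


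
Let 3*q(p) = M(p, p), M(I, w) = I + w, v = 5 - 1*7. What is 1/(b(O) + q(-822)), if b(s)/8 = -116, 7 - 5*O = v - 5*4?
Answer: -1/1476 ≈ -0.00067751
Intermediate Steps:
v = -2 (v = 5 - 7 = -2)
O = 29/5 (O = 7/5 - (-2 - 5*4)/5 = 7/5 - (-2 - 20)/5 = 7/5 - 1/5*(-22) = 7/5 + 22/5 = 29/5 ≈ 5.8000)
b(s) = -928 (b(s) = 8*(-116) = -928)
q(p) = 2*p/3 (q(p) = (p + p)/3 = (2*p)/3 = 2*p/3)
1/(b(O) + q(-822)) = 1/(-928 + (2/3)*(-822)) = 1/(-928 - 548) = 1/(-1476) = -1/1476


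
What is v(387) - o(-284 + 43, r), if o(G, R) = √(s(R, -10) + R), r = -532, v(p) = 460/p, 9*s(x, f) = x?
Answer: 460/387 - 2*I*√1330/3 ≈ 1.1886 - 24.313*I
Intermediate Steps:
s(x, f) = x/9
o(G, R) = √10*√R/3 (o(G, R) = √(R/9 + R) = √(10*R/9) = √10*√R/3)
v(387) - o(-284 + 43, r) = 460/387 - √10*√(-532)/3 = 460*(1/387) - √10*2*I*√133/3 = 460/387 - 2*I*√1330/3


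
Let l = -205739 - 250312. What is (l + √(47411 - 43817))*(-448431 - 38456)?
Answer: 222045303237 - 486887*√3594 ≈ 2.2202e+11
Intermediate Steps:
l = -456051
(l + √(47411 - 43817))*(-448431 - 38456) = (-456051 + √(47411 - 43817))*(-448431 - 38456) = (-456051 + √3594)*(-486887) = 222045303237 - 486887*√3594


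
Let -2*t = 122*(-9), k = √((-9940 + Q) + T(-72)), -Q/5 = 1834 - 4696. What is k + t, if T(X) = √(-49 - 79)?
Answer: 549 + √(4370 + 8*I*√2) ≈ 615.11 + 0.085572*I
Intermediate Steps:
Q = 14310 (Q = -5*(1834 - 4696) = -5*(-2862) = 14310)
T(X) = 8*I*√2 (T(X) = √(-128) = 8*I*√2)
k = √(4370 + 8*I*√2) (k = √((-9940 + 14310) + 8*I*√2) = √(4370 + 8*I*√2) ≈ 66.106 + 0.0856*I)
t = 549 (t = -61*(-9) = -½*(-1098) = 549)
k + t = √(4370 + 8*I*√2) + 549 = 549 + √(4370 + 8*I*√2)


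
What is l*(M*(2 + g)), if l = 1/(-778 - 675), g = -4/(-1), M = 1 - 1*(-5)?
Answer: -36/1453 ≈ -0.024776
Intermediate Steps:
M = 6 (M = 1 + 5 = 6)
g = 4 (g = -4*(-1) = 4)
l = -1/1453 (l = 1/(-1453) = -1/1453 ≈ -0.00068823)
l*(M*(2 + g)) = -6*(2 + 4)/1453 = -6*6/1453 = -1/1453*36 = -36/1453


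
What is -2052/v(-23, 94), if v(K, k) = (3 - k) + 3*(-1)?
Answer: 1026/47 ≈ 21.830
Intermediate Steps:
v(K, k) = -k (v(K, k) = (3 - k) - 3 = -k)
-2052/v(-23, 94) = -2052/((-1*94)) = -2052/(-94) = -2052*(-1/94) = 1026/47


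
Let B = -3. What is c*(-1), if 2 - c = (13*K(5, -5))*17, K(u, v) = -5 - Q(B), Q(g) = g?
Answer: -444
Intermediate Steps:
K(u, v) = -2 (K(u, v) = -5 - 1*(-3) = -5 + 3 = -2)
c = 444 (c = 2 - 13*(-2)*17 = 2 - (-26)*17 = 2 - 1*(-442) = 2 + 442 = 444)
c*(-1) = 444*(-1) = -444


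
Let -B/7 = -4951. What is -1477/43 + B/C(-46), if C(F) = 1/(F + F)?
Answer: -137104569/43 ≈ -3.1885e+6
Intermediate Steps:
B = 34657 (B = -7*(-4951) = 34657)
C(F) = 1/(2*F)
-1477/43 + B/C(-46) = -1477/43 + 34657/(((½)/(-46))) = -1477*1/43 + 34657/(((½)*(-1/46))) = -1477/43 + 34657/(-1/92) = -1477/43 + 34657*(-92) = -1477/43 - 3188444 = -137104569/43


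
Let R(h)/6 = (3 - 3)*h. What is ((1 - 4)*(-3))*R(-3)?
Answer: 0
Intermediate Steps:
R(h) = 0 (R(h) = 6*((3 - 3)*h) = 6*(0*h) = 6*0 = 0)
((1 - 4)*(-3))*R(-3) = ((1 - 4)*(-3))*0 = -3*(-3)*0 = 9*0 = 0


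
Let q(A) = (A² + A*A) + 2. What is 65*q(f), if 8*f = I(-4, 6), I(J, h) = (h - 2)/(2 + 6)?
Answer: 16705/128 ≈ 130.51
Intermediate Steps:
I(J, h) = -¼ + h/8 (I(J, h) = (-2 + h)/8 = (-2 + h)*(⅛) = -¼ + h/8)
f = 1/16 (f = (-¼ + (⅛)*6)/8 = (-¼ + ¾)/8 = (⅛)*(½) = 1/16 ≈ 0.062500)
q(A) = 2 + 2*A² (q(A) = (A² + A²) + 2 = 2*A² + 2 = 2 + 2*A²)
65*q(f) = 65*(2 + 2*(1/16)²) = 65*(2 + 2*(1/256)) = 65*(2 + 1/128) = 65*(257/128) = 16705/128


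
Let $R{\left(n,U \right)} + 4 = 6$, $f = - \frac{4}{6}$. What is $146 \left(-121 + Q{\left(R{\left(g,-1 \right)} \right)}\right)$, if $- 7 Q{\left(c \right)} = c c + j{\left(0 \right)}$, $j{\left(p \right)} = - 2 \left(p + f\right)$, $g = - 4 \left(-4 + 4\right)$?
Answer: $- \frac{373322}{21} \approx -17777.0$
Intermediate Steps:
$g = 0$ ($g = \left(-4\right) 0 = 0$)
$f = - \frac{2}{3}$ ($f = \left(-4\right) \frac{1}{6} = - \frac{2}{3} \approx -0.66667$)
$R{\left(n,U \right)} = 2$ ($R{\left(n,U \right)} = -4 + 6 = 2$)
$j{\left(p \right)} = \frac{4}{3} - 2 p$ ($j{\left(p \right)} = - 2 \left(p - \frac{2}{3}\right) = - 2 \left(- \frac{2}{3} + p\right) = \frac{4}{3} - 2 p$)
$Q{\left(c \right)} = - \frac{4}{21} - \frac{c^{2}}{7}$ ($Q{\left(c \right)} = - \frac{c c + \left(\frac{4}{3} - 0\right)}{7} = - \frac{c^{2} + \left(\frac{4}{3} + 0\right)}{7} = - \frac{c^{2} + \frac{4}{3}}{7} = - \frac{\frac{4}{3} + c^{2}}{7} = - \frac{4}{21} - \frac{c^{2}}{7}$)
$146 \left(-121 + Q{\left(R{\left(g,-1 \right)} \right)}\right) = 146 \left(-121 - \left(\frac{4}{21} + \frac{2^{2}}{7}\right)\right) = 146 \left(-121 - \frac{16}{21}\right) = 146 \left(- \frac{2557}{21}\right) = - \frac{373322}{21}$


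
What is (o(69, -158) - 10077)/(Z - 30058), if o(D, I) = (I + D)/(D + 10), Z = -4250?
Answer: 199043/677583 ≈ 0.29375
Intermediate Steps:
o(D, I) = (D + I)/(10 + D)
(o(69, -158) - 10077)/(Z - 30058) = ((69 - 158)/(10 + 69) - 10077)/(-4250 - 30058) = (-89/79 - 10077)/(-34308) = ((1/79)*(-89) - 10077)*(-1/34308) = (-89/79 - 10077)*(-1/34308) = -796172/79*(-1/34308) = 199043/677583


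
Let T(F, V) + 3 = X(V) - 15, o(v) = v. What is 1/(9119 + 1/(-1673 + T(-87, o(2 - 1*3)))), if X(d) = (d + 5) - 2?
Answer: 1689/15401990 ≈ 0.00010966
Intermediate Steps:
X(d) = 3 + d (X(d) = (5 + d) - 2 = 3 + d)
T(F, V) = -15 + V (T(F, V) = -3 + ((3 + V) - 15) = -3 + (-12 + V) = -15 + V)
1/(9119 + 1/(-1673 + T(-87, o(2 - 1*3)))) = 1/(9119 + 1/(-1673 + (-15 + (2 - 1*3)))) = 1/(9119 + 1/(-1673 + (-15 + (2 - 3)))) = 1/(9119 + 1/(-1673 + (-15 - 1))) = 1/(9119 + 1/(-1673 - 16)) = 1/(9119 + 1/(-1689)) = 1/(9119 - 1/1689) = 1/(15401990/1689) = 1689/15401990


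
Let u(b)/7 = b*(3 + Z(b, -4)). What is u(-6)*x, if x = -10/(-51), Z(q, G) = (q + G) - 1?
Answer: 1120/17 ≈ 65.882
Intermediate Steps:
Z(q, G) = -1 + G + q (Z(q, G) = (G + q) - 1 = -1 + G + q)
x = 10/51 (x = -10*(-1/51) = 10/51 ≈ 0.19608)
u(b) = 7*b*(-2 + b) (u(b) = 7*(b*(3 + (-1 - 4 + b))) = 7*(b*(3 + (-5 + b))) = 7*(b*(-2 + b)) = 7*b*(-2 + b))
u(-6)*x = (7*(-6)*(-2 - 6))*(10/51) = (7*(-6)*(-8))*(10/51) = 336*(10/51) = 1120/17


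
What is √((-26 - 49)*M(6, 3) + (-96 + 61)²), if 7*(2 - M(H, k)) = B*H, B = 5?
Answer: 5*√2737/7 ≈ 37.369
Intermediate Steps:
M(H, k) = 2 - 5*H/7
√((-26 - 49)*M(6, 3) + (-96 + 61)²) = √((-26 - 49)*(2 - 5/7*6) + (-96 + 61)²) = √(-75*(2 - 30/7) + (-35)²) = √(-75*(-16/7) + 1225) = √(1200/7 + 1225) = √(9775/7) = 5*√2737/7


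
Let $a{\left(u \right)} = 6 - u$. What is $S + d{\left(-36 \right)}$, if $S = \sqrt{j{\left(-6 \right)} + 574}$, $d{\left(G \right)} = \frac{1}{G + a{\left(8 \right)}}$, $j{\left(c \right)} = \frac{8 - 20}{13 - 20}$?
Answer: $- \frac{1}{38} + \frac{\sqrt{28210}}{7} \approx 23.968$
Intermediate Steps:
$j{\left(c \right)} = \frac{12}{7}$ ($j{\left(c \right)} = - \frac{12}{-7} = \left(-12\right) \left(- \frac{1}{7}\right) = \frac{12}{7}$)
$d{\left(G \right)} = \frac{1}{-2 + G}$ ($d{\left(G \right)} = \frac{1}{G + \left(6 - 8\right)} = \frac{1}{G - 2} = \frac{1}{-2 + G}$)
$S = \frac{\sqrt{28210}}{7}$ ($S = \sqrt{\frac{12}{7} + 574} = \sqrt{\frac{4030}{7}} = \frac{\sqrt{28210}}{7} \approx 23.994$)
$S + d{\left(-36 \right)} = \frac{\sqrt{28210}}{7} + \frac{1}{-2 - 36} = \frac{\sqrt{28210}}{7} + \frac{1}{-38} = \frac{\sqrt{28210}}{7} - \frac{1}{38} = - \frac{1}{38} + \frac{\sqrt{28210}}{7}$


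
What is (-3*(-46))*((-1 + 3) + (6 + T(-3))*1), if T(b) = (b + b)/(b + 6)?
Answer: 828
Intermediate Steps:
T(b) = 2*b/(6 + b) (T(b) = (2*b)/(6 + b) = 2*b/(6 + b))
(-3*(-46))*((-1 + 3) + (6 + T(-3))*1) = (-3*(-46))*((-1 + 3) + (6 + 2*(-3)/(6 - 3))*1) = 138*(2 + (6 + 2*(-3)/3)*1) = 138*(2 + (6 + 2*(-3)*(1/3))*1) = 138*(2 + (6 - 2)*1) = 138*(2 + 4*1) = 138*(2 + 4) = 138*6 = 828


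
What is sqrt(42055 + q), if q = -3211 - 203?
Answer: sqrt(38641) ≈ 196.57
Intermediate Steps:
q = -3414
sqrt(42055 + q) = sqrt(42055 - 3414) = sqrt(38641)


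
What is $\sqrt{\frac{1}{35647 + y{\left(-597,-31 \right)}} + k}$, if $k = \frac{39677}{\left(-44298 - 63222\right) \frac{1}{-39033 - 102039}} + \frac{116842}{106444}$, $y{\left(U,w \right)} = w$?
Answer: $\frac{\sqrt{73068846935640976420455}}{1184721720} \approx 228.17$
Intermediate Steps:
$k = \frac{3103192849053}{59608640}$ ($k = \frac{39677}{\left(-107520\right) \frac{1}{-141072}} + 116842 \cdot \frac{1}{106444} = \frac{39677}{\left(-107520\right) \left(- \frac{1}{141072}\right)} + \frac{58421}{53222} = \frac{39677}{\frac{2240}{2939}} + \frac{58421}{53222} = 39677 \cdot \frac{2939}{2240} + \frac{58421}{53222} = \frac{116610703}{2240} + \frac{58421}{53222} = \frac{3103192849053}{59608640} \approx 52059.0$)
$\sqrt{\frac{1}{35647 + y{\left(-597,-31 \right)}} + k} = \sqrt{\frac{1}{35647 - 31} + \frac{3103192849053}{59608640}} = \sqrt{\frac{1}{35616} + \frac{3103192849053}{59608640}} = \sqrt{\frac{493407663265537}{9477773760}} = \frac{\sqrt{73068846935640976420455}}{1184721720}$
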